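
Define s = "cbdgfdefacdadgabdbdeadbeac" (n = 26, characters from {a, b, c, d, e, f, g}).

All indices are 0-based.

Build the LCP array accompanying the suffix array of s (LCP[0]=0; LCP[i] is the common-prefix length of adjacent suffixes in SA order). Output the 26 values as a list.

rank | idx | suffix
   0 |  14 | abdbdeadbeac
   1 |  24 | ac
   2 |   8 | acdadgabdbdeadbeac
   3 |  20 | adbeac
   4 |  11 | adgabdbdeadbeac
   5 |  15 | bdbdeadbeac
   6 |  17 | bdeadbeac
   7 |   1 | bdgfdefacdadgabdbdeadbeac
   8 |  22 | beac
   9 |  25 | c
  10 |   0 | cbdgfdefacdadgabdbdeadbeac
  11 |   9 | cdadgabdbdeadbeac
  12 |  10 | dadgabdbdeadbeac
  13 |  16 | dbdeadbeac
  14 |  21 | dbeac
  15 |  18 | deadbeac
  16 |   5 | defacdadgabdbdeadbeac
  17 |  12 | dgabdbdeadbeac
  18 |   2 | dgfdefacdadgabdbdeadbeac
  19 |  23 | eac
  20 |  19 | eadbeac
  21 |   6 | efacdadgabdbdeadbeac
  22 |   7 | facdadgabdbdeadbeac
  23 |   4 | fdefacdadgabdbdeadbeac
  24 |  13 | gabdbdeadbeac
  25 |   3 | gfdefacdadgabdbdeadbeac

SA = [14, 24, 8, 20, 11, 15, 17, 1, 22, 25, 0, 9, 10, 16, 21, 18, 5, 12, 2, 23, 19, 6, 7, 4, 13, 3]
i: (SA[i-1],SA[i]) lcp shared
  1: (14,24) 1 'a'
  2: (24,8) 2 'ac'
  3: (8,20) 1 'a'
  4: (20,11) 2 'ad'
  5: (11,15) 0 ''
  6: (15,17) 2 'bd'
  7: (17,1) 2 'bd'
  8: (1,22) 1 'b'
  9: (22,25) 0 ''
  10: (25,0) 1 'c'
  11: (0,9) 1 'c'
  12: (9,10) 0 ''
  13: (10,16) 1 'd'
  14: (16,21) 2 'db'
  15: (21,18) 1 'd'
  16: (18,5) 2 'de'
  17: (5,12) 1 'd'
  18: (12,2) 2 'dg'
  19: (2,23) 0 ''
  20: (23,19) 2 'ea'
  21: (19,6) 1 'e'
  22: (6,7) 0 ''
  23: (7,4) 1 'f'
  24: (4,13) 0 ''
  25: (13,3) 1 'g'

[0, 1, 2, 1, 2, 0, 2, 2, 1, 0, 1, 1, 0, 1, 2, 1, 2, 1, 2, 0, 2, 1, 0, 1, 0, 1]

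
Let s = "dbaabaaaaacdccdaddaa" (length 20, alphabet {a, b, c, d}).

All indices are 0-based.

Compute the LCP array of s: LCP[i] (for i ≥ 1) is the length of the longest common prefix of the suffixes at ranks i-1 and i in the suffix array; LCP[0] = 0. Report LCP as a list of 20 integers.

sorted suffixes:
  #0 SA[0]=19  'a'
  #1 SA[1]=18  'aa'
  #2 SA[2]=5  'aaaaacdccdaddaa'
  #3 SA[3]=6  'aaaacdccdaddaa'
  #4 SA[4]=7  'aaacdccdaddaa'
  #5 SA[5]=2  'aabaaaaacdccdaddaa'
  #6 SA[6]=8  'aacdccdaddaa'
  #7 SA[7]=3  'abaaaaacdccdaddaa'
  #8 SA[8]=9  'acdccdaddaa'
  #9 SA[9]=15  'addaa'
  #10 SA[10]=4  'baaaaacdccdaddaa'
  #11 SA[11]=1  'baabaaaaacdccdaddaa'
  #12 SA[12]=12  'ccdaddaa'
  #13 SA[13]=13  'cdaddaa'
  #14 SA[14]=10  'cdccdaddaa'
  #15 SA[15]=17  'daa'
  #16 SA[16]=14  'daddaa'
  #17 SA[17]=0  'dbaabaaaaacdccdaddaa'
  #18 SA[18]=11  'dccdaddaa'
  #19 SA[19]=16  'ddaa'

SA = [19, 18, 5, 6, 7, 2, 8, 3, 9, 15, 4, 1, 12, 13, 10, 17, 14, 0, 11, 16]
rank  pair      lcp
   1  s[19:],s[18:]  1  'a'
   2  s[18:],s[5:]  2  'aa'
   3  s[5:],s[6:]  4  'aaaa'
   4  s[6:],s[7:]  3  'aaa'
   5  s[7:],s[2:]  2  'aa'
   6  s[2:],s[8:]  2  'aa'
   7  s[8:],s[3:]  1  'a'
   8  s[3:],s[9:]  1  'a'
   9  s[9:],s[15:]  1  'a'
  10  s[15:],s[4:]  0  ''
  11  s[4:],s[1:]  3  'baa'
  12  s[1:],s[12:]  0  ''
  13  s[12:],s[13:]  1  'c'
  14  s[13:],s[10:]  2  'cd'
  15  s[10:],s[17:]  0  ''
  16  s[17:],s[14:]  2  'da'
  17  s[14:],s[0:]  1  'd'
  18  s[0:],s[11:]  1  'd'
  19  s[11:],s[16:]  1  'd'

[0, 1, 2, 4, 3, 2, 2, 1, 1, 1, 0, 3, 0, 1, 2, 0, 2, 1, 1, 1]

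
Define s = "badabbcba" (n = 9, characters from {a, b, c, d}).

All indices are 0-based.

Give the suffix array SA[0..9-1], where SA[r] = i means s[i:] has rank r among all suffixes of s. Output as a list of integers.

[8, 3, 1, 7, 0, 4, 5, 6, 2]

sorted suffixes:
  #0 SA[0]=8  'a'
  #1 SA[1]=3  'abbcba'
  #2 SA[2]=1  'adabbcba'
  #3 SA[3]=7  'ba'
  #4 SA[4]=0  'badabbcba'
  #5 SA[5]=4  'bbcba'
  #6 SA[6]=5  'bcba'
  #7 SA[7]=6  'cba'
  #8 SA[8]=2  'dabbcba'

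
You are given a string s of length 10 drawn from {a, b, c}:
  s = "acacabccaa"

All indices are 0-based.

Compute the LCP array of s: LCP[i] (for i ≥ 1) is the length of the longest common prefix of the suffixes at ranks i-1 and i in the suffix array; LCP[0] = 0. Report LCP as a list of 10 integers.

rank→(start, suffix):
  0 → (9, 'a')
  1 → (8, 'aa')
  2 → (4, 'abccaa')
  3 → (2, 'acabccaa')
  4 → (0, 'acacabccaa')
  5 → (5, 'bccaa')
  6 → (7, 'caa')
  7 → (3, 'cabccaa')
  8 → (1, 'cacabccaa')
  9 → (6, 'ccaa')

SA = [9, 8, 4, 2, 0, 5, 7, 3, 1, 6]
i: (SA[i-1],SA[i]) lcp shared
  1: (9,8) 1 'a'
  2: (8,4) 1 'a'
  3: (4,2) 1 'a'
  4: (2,0) 3 'aca'
  5: (0,5) 0 ''
  6: (5,7) 0 ''
  7: (7,3) 2 'ca'
  8: (3,1) 2 'ca'
  9: (1,6) 1 'c'

[0, 1, 1, 1, 3, 0, 0, 2, 2, 1]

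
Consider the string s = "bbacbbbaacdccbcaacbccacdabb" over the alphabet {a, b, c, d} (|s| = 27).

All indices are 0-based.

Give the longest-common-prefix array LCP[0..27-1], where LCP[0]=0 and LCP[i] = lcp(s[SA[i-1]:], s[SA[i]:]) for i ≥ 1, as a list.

rank | idx | suffix
   0 |  15 | aacbccacdabb
   1 |   7 | aacdccbcaacbccacdabb
   2 |  24 | abb
   3 |   2 | acbbbaacdccbcaacbccacdabb
   4 |  16 | acbccacdabb
   5 |  21 | acdabb
   6 |   8 | acdccbcaacbccacdabb
   7 |  26 | b
   8 |   6 | baacdccbcaacbccacdabb
   9 |   1 | bacbbbaacdccbcaacbccacdabb
  10 |  25 | bb
  11 |   5 | bbaacdccbcaacbccacdabb
  12 |   0 | bbacbbbaacdccbcaacbccacdabb
  13 |   4 | bbbaacdccbcaacbccacdabb
  14 |  13 | bcaacbccacdabb
  15 |  18 | bccacdabb
  16 |  14 | caacbccacdabb
  17 |  20 | cacdabb
  18 |   3 | cbbbaacdccbcaacbccacdabb
  19 |  12 | cbcaacbccacdabb
  20 |  17 | cbccacdabb
  21 |  19 | ccacdabb
  22 |  11 | ccbcaacbccacdabb
  23 |  22 | cdabb
  24 |   9 | cdccbcaacbccacdabb
  25 |  23 | dabb
  26 |  10 | dccbcaacbccacdabb

SA = [15, 7, 24, 2, 16, 21, 8, 26, 6, 1, 25, 5, 0, 4, 13, 18, 14, 20, 3, 12, 17, 19, 11, 22, 9, 23, 10]
i: (SA[i-1],SA[i]) lcp shared
  1: (15,7) 3 'aac'
  2: (7,24) 1 'a'
  3: (24,2) 1 'a'
  4: (2,16) 3 'acb'
  5: (16,21) 2 'ac'
  6: (21,8) 3 'acd'
  7: (8,26) 0 ''
  8: (26,6) 1 'b'
  9: (6,1) 2 'ba'
  10: (1,25) 1 'b'
  11: (25,5) 2 'bb'
  12: (5,0) 3 'bba'
  13: (0,4) 2 'bb'
  14: (4,13) 1 'b'
  15: (13,18) 2 'bc'
  16: (18,14) 0 ''
  17: (14,20) 2 'ca'
  18: (20,3) 1 'c'
  19: (3,12) 2 'cb'
  20: (12,17) 3 'cbc'
  21: (17,19) 1 'c'
  22: (19,11) 2 'cc'
  23: (11,22) 1 'c'
  24: (22,9) 2 'cd'
  25: (9,23) 0 ''
  26: (23,10) 1 'd'

[0, 3, 1, 1, 3, 2, 3, 0, 1, 2, 1, 2, 3, 2, 1, 2, 0, 2, 1, 2, 3, 1, 2, 1, 2, 0, 1]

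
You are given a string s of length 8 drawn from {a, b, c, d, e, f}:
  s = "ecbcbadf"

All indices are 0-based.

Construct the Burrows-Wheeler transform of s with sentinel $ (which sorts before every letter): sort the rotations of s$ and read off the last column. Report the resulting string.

fbccbea$d

rank  rotation   last
    0  $ecbcbadf  f
    1  adf$ecbcb  b
    2  badf$ecbc  c
    3  bcbadf$ec  c
    4  cbadf$ecb  b
    5  cbcbadf$e  e
    6  df$ecbcba  a
    7  ecbcbadf$  $
    8  f$ecbcbad  d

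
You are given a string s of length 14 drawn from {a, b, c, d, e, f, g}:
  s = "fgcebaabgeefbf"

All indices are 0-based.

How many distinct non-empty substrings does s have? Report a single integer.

sorted suffixes:
  #0 SA[0]=5  'aabgeefbf'
  #1 SA[1]=6  'abgeefbf'
  #2 SA[2]=4  'baabgeefbf'
  #3 SA[3]=12  'bf'
  #4 SA[4]=7  'bgeefbf'
  #5 SA[5]=2  'cebaabgeefbf'
  #6 SA[6]=3  'ebaabgeefbf'
  #7 SA[7]=9  'eefbf'
  #8 SA[8]=10  'efbf'
  #9 SA[9]=13  'f'
  #10 SA[10]=11  'fbf'
  #11 SA[11]=0  'fgcebaabgeefbf'
  #12 SA[12]=1  'gcebaabgeefbf'
  #13 SA[13]=8  'geefbf'

SA = [5, 6, 4, 12, 7, 2, 3, 9, 10, 13, 11, 0, 1, 8]
rank  pair      lcp
   1  s[5:],s[6:]  1  'a'
   2  s[6:],s[4:]  0  ''
   3  s[4:],s[12:]  1  'b'
   4  s[12:],s[7:]  1  'b'
   5  s[7:],s[2:]  0  ''
   6  s[2:],s[3:]  0  ''
   7  s[3:],s[9:]  1  'e'
   8  s[9:],s[10:]  1  'e'
   9  s[10:],s[13:]  0  ''
  10  s[13:],s[11:]  1  'f'
  11  s[11:],s[0:]  1  'f'
  12  s[0:],s[1:]  0  ''
  13  s[1:],s[8:]  1  'g'

n(n+1)/2 = 14·15/2 = 105
Σ LCP = 0 + 1 + 0 + 1 + 1 + 0 + 0 + 1 + 1 + 0 + 1 + 1 + 0 + 1 = 8
distinct = 105 − 8 = 97

97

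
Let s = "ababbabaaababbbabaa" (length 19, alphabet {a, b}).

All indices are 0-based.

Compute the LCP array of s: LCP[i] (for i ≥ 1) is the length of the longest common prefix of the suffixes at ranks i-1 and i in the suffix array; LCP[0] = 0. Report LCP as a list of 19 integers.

sorted suffixes:
  #0 SA[0]=18  'a'
  #1 SA[1]=17  'aa'
  #2 SA[2]=7  'aaababbbabaa'
  #3 SA[3]=8  'aababbbabaa'
  #4 SA[4]=15  'abaa'
  #5 SA[5]=5  'abaaababbbabaa'
  #6 SA[6]=0  'ababbabaaababbbabaa'
  #7 SA[7]=9  'ababbbabaa'
  #8 SA[8]=2  'abbabaaababbbabaa'
  #9 SA[9]=11  'abbbabaa'
  #10 SA[10]=16  'baa'
  #11 SA[11]=6  'baaababbbabaa'
  #12 SA[12]=14  'babaa'
  #13 SA[13]=4  'babaaababbbabaa'
  #14 SA[14]=1  'babbabaaababbbabaa'
  #15 SA[15]=10  'babbbabaa'
  #16 SA[16]=13  'bbabaa'
  #17 SA[17]=3  'bbabaaababbbabaa'
  #18 SA[18]=12  'bbbabaa'

SA = [18, 17, 7, 8, 15, 5, 0, 9, 2, 11, 16, 6, 14, 4, 1, 10, 13, 3, 12]
rank  pair      lcp
   1  s[18:],s[17:]  1  'a'
   2  s[17:],s[7:]  2  'aa'
   3  s[7:],s[8:]  2  'aa'
   4  s[8:],s[15:]  1  'a'
   5  s[15:],s[5:]  4  'abaa'
   6  s[5:],s[0:]  3  'aba'
   7  s[0:],s[9:]  5  'ababb'
   8  s[9:],s[2:]  2  'ab'
   9  s[2:],s[11:]  3  'abb'
  10  s[11:],s[16:]  0  ''
  11  s[16:],s[6:]  3  'baa'
  12  s[6:],s[14:]  2  'ba'
  13  s[14:],s[4:]  5  'babaa'
  14  s[4:],s[1:]  3  'bab'
  15  s[1:],s[10:]  4  'babb'
  16  s[10:],s[13:]  1  'b'
  17  s[13:],s[3:]  6  'bbabaa'
  18  s[3:],s[12:]  2  'bb'

[0, 1, 2, 2, 1, 4, 3, 5, 2, 3, 0, 3, 2, 5, 3, 4, 1, 6, 2]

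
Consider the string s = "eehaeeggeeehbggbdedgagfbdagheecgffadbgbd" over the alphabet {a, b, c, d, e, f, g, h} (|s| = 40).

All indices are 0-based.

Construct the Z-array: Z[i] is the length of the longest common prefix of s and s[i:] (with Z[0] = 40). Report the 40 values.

[40, 1, 0, 0, 2, 1, 0, 0, 2, 3, 1, 0, 0, 0, 0, 0, 0, 1, 0, 0, 0, 0, 0, 0, 0, 0, 0, 0, 2, 1, 0, 0, 0, 0, 0, 0, 0, 0, 0, 0]

Z[0]=40
i=1: i≥r, start 0; Z[1]=1 extend→box=[1,2)
i=2: i≥r, start 0; Z[2]=0
i=3: i≥r, start 0; Z[3]=0
i=4: i≥r, start 0; Z[4]=2 extend→box=[4,6)
i=5: min(r-i=1, Z[1]=1)=1; Z[5]=1
i=6: i≥r, start 0; Z[6]=0
i=7: i≥r, start 0; Z[7]=0
i=8: i≥r, start 0; Z[8]=2 extend→box=[8,10)
i=9: min(r-i=1, Z[1]=1)=1; Z[9]=3 extend→box=[9,12)
i=10: min(r-i=2, Z[1]=1)=1; Z[10]=1
i=11: min(r-i=1, Z[2]=0)=0; Z[11]=0
i=12: i≥r, start 0; Z[12]=0
i=13: i≥r, start 0; Z[13]=0
i=14: i≥r, start 0; Z[14]=0
i=15: i≥r, start 0; Z[15]=0
i=16: i≥r, start 0; Z[16]=0
i=17: i≥r, start 0; Z[17]=1 extend→box=[17,18)
i=18: i≥r, start 0; Z[18]=0
i=19: i≥r, start 0; Z[19]=0
i=20: i≥r, start 0; Z[20]=0
i=21: i≥r, start 0; Z[21]=0
i=22: i≥r, start 0; Z[22]=0
i=23: i≥r, start 0; Z[23]=0
i=24: i≥r, start 0; Z[24]=0
i=25: i≥r, start 0; Z[25]=0
i=26: i≥r, start 0; Z[26]=0
i=27: i≥r, start 0; Z[27]=0
i=28: i≥r, start 0; Z[28]=2 extend→box=[28,30)
i=29: min(r-i=1, Z[1]=1)=1; Z[29]=1
i=30: i≥r, start 0; Z[30]=0
i=31: i≥r, start 0; Z[31]=0
i=32: i≥r, start 0; Z[32]=0
i=33: i≥r, start 0; Z[33]=0
i=34: i≥r, start 0; Z[34]=0
i=35: i≥r, start 0; Z[35]=0
i=36: i≥r, start 0; Z[36]=0
i=37: i≥r, start 0; Z[37]=0
i=38: i≥r, start 0; Z[38]=0
i=39: i≥r, start 0; Z[39]=0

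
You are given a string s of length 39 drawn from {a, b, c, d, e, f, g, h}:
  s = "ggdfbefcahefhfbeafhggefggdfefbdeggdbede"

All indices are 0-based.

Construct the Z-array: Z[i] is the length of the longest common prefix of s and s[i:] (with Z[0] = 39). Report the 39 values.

[39, 1, 0, 0, 0, 0, 0, 0, 0, 0, 0, 0, 0, 0, 0, 0, 0, 0, 0, 2, 1, 0, 0, 4, 1, 0, 0, 0, 0, 0, 0, 0, 3, 1, 0, 0, 0, 0, 0]

Z[0]=39
i=1: i≥r, start 0; Z[1]=1 scan→box=[1,2)
i=2: i≥r, start 0; Z[2]=0
i=3: i≥r, start 0; Z[3]=0
i=4: i≥r, start 0; Z[4]=0
i=5: i≥r, start 0; Z[5]=0
i=6: i≥r, start 0; Z[6]=0
i=7: i≥r, start 0; Z[7]=0
i=8: i≥r, start 0; Z[8]=0
i=9: i≥r, start 0; Z[9]=0
i=10: i≥r, start 0; Z[10]=0
i=11: i≥r, start 0; Z[11]=0
i=12: i≥r, start 0; Z[12]=0
i=13: i≥r, start 0; Z[13]=0
i=14: i≥r, start 0; Z[14]=0
i=15: i≥r, start 0; Z[15]=0
i=16: i≥r, start 0; Z[16]=0
i=17: i≥r, start 0; Z[17]=0
i=18: i≥r, start 0; Z[18]=0
i=19: i≥r, start 0; Z[19]=2 scan→box=[19,21)
i=20: min(r-i=1, Z[1]=1)=1; Z[20]=1
i=21: i≥r, start 0; Z[21]=0
i=22: i≥r, start 0; Z[22]=0
i=23: i≥r, start 0; Z[23]=4 scan→box=[23,27)
i=24: min(r-i=3, Z[1]=1)=1; Z[24]=1
i=25: min(r-i=2, Z[2]=0)=0; Z[25]=0
i=26: min(r-i=1, Z[3]=0)=0; Z[26]=0
i=27: i≥r, start 0; Z[27]=0
i=28: i≥r, start 0; Z[28]=0
i=29: i≥r, start 0; Z[29]=0
i=30: i≥r, start 0; Z[30]=0
i=31: i≥r, start 0; Z[31]=0
i=32: i≥r, start 0; Z[32]=3 scan→box=[32,35)
i=33: min(r-i=2, Z[1]=1)=1; Z[33]=1
i=34: min(r-i=1, Z[2]=0)=0; Z[34]=0
i=35: i≥r, start 0; Z[35]=0
i=36: i≥r, start 0; Z[36]=0
i=37: i≥r, start 0; Z[37]=0
i=38: i≥r, start 0; Z[38]=0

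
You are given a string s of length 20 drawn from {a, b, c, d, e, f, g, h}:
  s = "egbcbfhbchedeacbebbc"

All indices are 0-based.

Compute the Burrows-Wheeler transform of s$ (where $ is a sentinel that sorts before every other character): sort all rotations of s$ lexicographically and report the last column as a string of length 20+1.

rank  rotation               last
    0  $egbcbfhbchedeacbebbc  c
    1  acbebbc$egbcbfhbchede  e
    2  bbc$egbcbfhbchedeacbe  e
    3  bc$egbcbfhbchedeacbeb  b
    4  bcbfhbchedeacbebbc$eg  g
    5  bchedeacbebbc$egbcbfh  h
    6  bebbc$egbcbfhbchedeac  c
    7  bfhbchedeacbebbc$egbc  c
    8  c$egbcbfhbchedeacbebb  b
    9  cbebbc$egbcbfhbchedea  a
   10  cbfhbchedeacbebbc$egb  b
   11  chedeacbebbc$egbcbfhb  b
   12  deacbebbc$egbcbfhbche  e
   13  eacbebbc$egbcbfhbched  d
   14  ebbc$egbcbfhbchedeacb  b
   15  edeacbebbc$egbcbfhbch  h
   16  egbcbfhbchedeacbebbc$  $
   17  fhbchedeacbebbc$egbcb  b
   18  gbcbfhbchedeacbebbc$e  e
   19  hbchedeacbebbc$egbcbf  f
   20  hedeacbebbc$egbcbfhbc  c

ceebghccbabbedbh$befc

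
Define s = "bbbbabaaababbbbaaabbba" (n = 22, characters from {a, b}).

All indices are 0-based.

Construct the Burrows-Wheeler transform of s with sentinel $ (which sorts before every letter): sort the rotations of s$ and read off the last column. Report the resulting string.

rank  rotation                 last
    0  $bbbbabaaababbbbaaabbba  a
    1  a$bbbbabaaababbbbaaabbb  b
    2  aaababbbbaaabbba$bbbbab  b
    3  aaabbba$bbbbabaaababbbb  b
    4  aababbbbaaabbba$bbbbaba  a
    5  aabbba$bbbbabaaababbbba  a
    6  abaaababbbbaaabbba$bbbb  b
    7  ababbbbaaabbba$bbbbabaa  a
    8  abbba$bbbbabaaababbbbaa  a
    9  abbbbaaabbba$bbbbabaaab  b
   10  ba$bbbbabaaababbbbaaabb  b
   11  baaababbbbaaabbba$bbbba  a
   12  baaabbba$bbbbabaaababbb  b
   13  babaaababbbbaaabbba$bbb  b
   14  babbbbaaabbba$bbbbabaaa  a
   15  bba$bbbbabaaababbbbaaab  b
   16  bbaaabbba$bbbbabaaababb  b
   17  bbabaaababbbbaaabbba$bb  b
   18  bbba$bbbbabaaababbbbaaa  a
   19  bbbaaabbba$bbbbabaaabab  b
   20  bbbabaaababbbbaaabbba$b  b
   21  bbbbaaabbba$bbbbabaaaba  a
   22  bbbbabaaababbbbaaabbba$  $

abbbaabaabbabbabbbabba$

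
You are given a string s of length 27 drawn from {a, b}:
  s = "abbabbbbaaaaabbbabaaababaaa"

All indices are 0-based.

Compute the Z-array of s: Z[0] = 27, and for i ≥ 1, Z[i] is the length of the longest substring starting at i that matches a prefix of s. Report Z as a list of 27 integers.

[27, 0, 0, 3, 0, 0, 0, 0, 1, 1, 1, 1, 3, 0, 0, 0, 2, 0, 1, 1, 2, 0, 2, 0, 1, 1, 1]

Z[0]=27
i=1: i≥r, start 0; Z[1]=0
i=2: i≥r, start 0; Z[2]=0
i=3: i≥r, start 0; Z[3]=3 scan→box=[3,6)
i=4: min(r-i=2, Z[1]=0)=0; Z[4]=0
i=5: min(r-i=1, Z[2]=0)=0; Z[5]=0
i=6: i≥r, start 0; Z[6]=0
i=7: i≥r, start 0; Z[7]=0
i=8: i≥r, start 0; Z[8]=1 scan→box=[8,9)
i=9: i≥r, start 0; Z[9]=1 scan→box=[9,10)
i=10: i≥r, start 0; Z[10]=1 scan→box=[10,11)
i=11: i≥r, start 0; Z[11]=1 scan→box=[11,12)
i=12: i≥r, start 0; Z[12]=3 scan→box=[12,15)
i=13: min(r-i=2, Z[1]=0)=0; Z[13]=0
i=14: min(r-i=1, Z[2]=0)=0; Z[14]=0
i=15: i≥r, start 0; Z[15]=0
i=16: i≥r, start 0; Z[16]=2 scan→box=[16,18)
i=17: min(r-i=1, Z[1]=0)=0; Z[17]=0
i=18: i≥r, start 0; Z[18]=1 scan→box=[18,19)
i=19: i≥r, start 0; Z[19]=1 scan→box=[19,20)
i=20: i≥r, start 0; Z[20]=2 scan→box=[20,22)
i=21: min(r-i=1, Z[1]=0)=0; Z[21]=0
i=22: i≥r, start 0; Z[22]=2 scan→box=[22,24)
i=23: min(r-i=1, Z[1]=0)=0; Z[23]=0
i=24: i≥r, start 0; Z[24]=1 scan→box=[24,25)
i=25: i≥r, start 0; Z[25]=1 scan→box=[25,26)
i=26: i≥r, start 0; Z[26]=1 scan→box=[26,27)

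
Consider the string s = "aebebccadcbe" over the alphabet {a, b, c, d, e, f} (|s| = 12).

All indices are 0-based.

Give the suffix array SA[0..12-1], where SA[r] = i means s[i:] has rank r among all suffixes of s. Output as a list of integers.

[7, 0, 4, 10, 2, 6, 9, 5, 8, 11, 3, 1]

sorted suffixes:
  #0 SA[0]=7  'adcbe'
  #1 SA[1]=0  'aebebccadcbe'
  #2 SA[2]=4  'bccadcbe'
  #3 SA[3]=10  'be'
  #4 SA[4]=2  'bebccadcbe'
  #5 SA[5]=6  'cadcbe'
  #6 SA[6]=9  'cbe'
  #7 SA[7]=5  'ccadcbe'
  #8 SA[8]=8  'dcbe'
  #9 SA[9]=11  'e'
  #10 SA[10]=3  'ebccadcbe'
  #11 SA[11]=1  'ebebccadcbe'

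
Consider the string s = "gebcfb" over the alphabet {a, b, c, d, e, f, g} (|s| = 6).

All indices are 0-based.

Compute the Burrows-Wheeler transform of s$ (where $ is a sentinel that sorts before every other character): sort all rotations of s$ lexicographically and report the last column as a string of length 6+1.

bfebgc$

rank  rotation last
    0  $gebcfb  b
    1  b$gebcf  f
    2  bcfb$ge  e
    3  cfb$geb  b
    4  ebcfb$g  g
    5  fb$gebc  c
    6  gebcfb$  $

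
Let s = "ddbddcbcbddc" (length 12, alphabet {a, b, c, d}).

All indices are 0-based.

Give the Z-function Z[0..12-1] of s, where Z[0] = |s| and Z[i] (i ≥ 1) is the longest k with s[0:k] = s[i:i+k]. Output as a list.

[12, 1, 0, 2, 1, 0, 0, 0, 0, 2, 1, 0]

Z[0]=12
i=1: outside box; Z[1]=1 scan→box=[1,2)
i=2: outside box; Z[2]=0
i=3: outside box; Z[3]=2 scan→box=[3,5)
i=4: min(r-i=1, Z[1]=1)=1; Z[4]=1
i=5: outside box; Z[5]=0
i=6: outside box; Z[6]=0
i=7: outside box; Z[7]=0
i=8: outside box; Z[8]=0
i=9: outside box; Z[9]=2 scan→box=[9,11)
i=10: min(r-i=1, Z[1]=1)=1; Z[10]=1
i=11: outside box; Z[11]=0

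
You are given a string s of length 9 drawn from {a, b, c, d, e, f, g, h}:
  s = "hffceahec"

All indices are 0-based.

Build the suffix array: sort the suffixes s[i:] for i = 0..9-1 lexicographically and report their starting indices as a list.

rank→(start, suffix):
  0 → (5, 'ahec')
  1 → (8, 'c')
  2 → (3, 'ceahec')
  3 → (4, 'eahec')
  4 → (7, 'ec')
  5 → (2, 'fceahec')
  6 → (1, 'ffceahec')
  7 → (6, 'hec')
  8 → (0, 'hffceahec')

[5, 8, 3, 4, 7, 2, 1, 6, 0]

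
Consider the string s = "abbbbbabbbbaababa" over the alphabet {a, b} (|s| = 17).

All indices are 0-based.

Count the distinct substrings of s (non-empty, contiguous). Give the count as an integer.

112

rank | idx | suffix
   0 |  16 | a
   1 |  11 | aababa
   2 |  14 | aba
   3 |  12 | ababa
   4 |   6 | abbbbaababa
   5 |   0 | abbbbbabbbbaababa
   6 |  15 | ba
   7 |  10 | baababa
   8 |  13 | baba
   9 |   5 | babbbbaababa
  10 |   9 | bbaababa
  11 |   4 | bbabbbbaababa
  12 |   8 | bbbaababa
  13 |   3 | bbbabbbbaababa
  14 |   7 | bbbbaababa
  15 |   2 | bbbbabbbbaababa
  16 |   1 | bbbbbabbbbaababa

SA = [16, 11, 14, 12, 6, 0, 15, 10, 13, 5, 9, 4, 8, 3, 7, 2, 1]
[i] adj suffixes → lcp
  [1] 16/11 → 1 ('a')
  [2] 11/14 → 1 ('a')
  [3] 14/12 → 3 ('aba')
  [4] 12/6 → 2 ('ab')
  [5] 6/0 → 5 ('abbbb')
  [6] 0/15 → 0 ('')
  [7] 15/10 → 2 ('ba')
  [8] 10/13 → 2 ('ba')
  [9] 13/5 → 3 ('bab')
  [10] 5/9 → 1 ('b')
  [11] 9/4 → 3 ('bba')
  [12] 4/8 → 2 ('bb')
  [13] 8/3 → 4 ('bbba')
  [14] 3/7 → 3 ('bbb')
  [15] 7/2 → 5 ('bbbba')
  [16] 2/1 → 4 ('bbbb')

n(n+1)/2 = 17·18/2 = 153
Σ LCP = 0 + 1 + 1 + 3 + 2 + 5 + 0 + 2 + 2 + 3 + 1 + 3 + 2 + 4 + 3 + 5 + 4 = 41
distinct = 153 − 41 = 112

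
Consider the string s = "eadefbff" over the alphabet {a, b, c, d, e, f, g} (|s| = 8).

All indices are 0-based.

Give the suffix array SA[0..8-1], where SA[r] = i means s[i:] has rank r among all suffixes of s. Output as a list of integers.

[1, 5, 2, 0, 3, 7, 4, 6]

rank | idx | suffix
   0 |   1 | adefbff
   1 |   5 | bff
   2 |   2 | defbff
   3 |   0 | eadefbff
   4 |   3 | efbff
   5 |   7 | f
   6 |   4 | fbff
   7 |   6 | ff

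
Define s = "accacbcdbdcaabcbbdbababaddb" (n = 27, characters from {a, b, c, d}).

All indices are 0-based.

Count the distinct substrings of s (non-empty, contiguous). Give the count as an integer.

341

sorted suffixes:
  #0 SA[0]=11  'aabcbbdbababaddb'
  #1 SA[1]=19  'ababaddb'
  #2 SA[2]=21  'abaddb'
  #3 SA[3]=12  'abcbbdbababaddb'
  #4 SA[4]=3  'acbcdbdcaabcbbdbababaddb'
  #5 SA[5]=0  'accacbcdbdcaabcbbdbababaddb'
  #6 SA[6]=23  'addb'
  #7 SA[7]=26  'b'
  #8 SA[8]=18  'bababaddb'
  #9 SA[9]=20  'babaddb'
  #10 SA[10]=22  'baddb'
  #11 SA[11]=15  'bbdbababaddb'
  #12 SA[12]=13  'bcbbdbababaddb'
  #13 SA[13]=5  'bcdbdcaabcbbdbababaddb'
  #14 SA[14]=16  'bdbababaddb'
  #15 SA[15]=8  'bdcaabcbbdbababaddb'
  #16 SA[16]=10  'caabcbbdbababaddb'
  #17 SA[17]=2  'cacbcdbdcaabcbbdbababaddb'
  #18 SA[18]=14  'cbbdbababaddb'
  #19 SA[19]=4  'cbcdbdcaabcbbdbababaddb'
  #20 SA[20]=1  'ccacbcdbdcaabcbbdbababaddb'
  #21 SA[21]=6  'cdbdcaabcbbdbababaddb'
  #22 SA[22]=25  'db'
  #23 SA[23]=17  'dbababaddb'
  #24 SA[24]=7  'dbdcaabcbbdbababaddb'
  #25 SA[25]=9  'dcaabcbbdbababaddb'
  #26 SA[26]=24  'ddb'

SA = [11, 19, 21, 12, 3, 0, 23, 26, 18, 20, 22, 15, 13, 5, 16, 8, 10, 2, 14, 4, 1, 6, 25, 17, 7, 9, 24]
i: (SA[i-1],SA[i]) lcp shared
  1: (11,19) 1 'a'
  2: (19,21) 3 'aba'
  3: (21,12) 2 'ab'
  4: (12,3) 1 'a'
  5: (3,0) 2 'ac'
  6: (0,23) 1 'a'
  7: (23,26) 0 ''
  8: (26,18) 1 'b'
  9: (18,20) 4 'baba'
  10: (20,22) 2 'ba'
  11: (22,15) 1 'b'
  12: (15,13) 1 'b'
  13: (13,5) 2 'bc'
  14: (5,16) 1 'b'
  15: (16,8) 2 'bd'
  16: (8,10) 0 ''
  17: (10,2) 2 'ca'
  18: (2,14) 1 'c'
  19: (14,4) 2 'cb'
  20: (4,1) 1 'c'
  21: (1,6) 1 'c'
  22: (6,25) 0 ''
  23: (25,17) 2 'db'
  24: (17,7) 2 'db'
  25: (7,9) 1 'd'
  26: (9,24) 1 'd'

n(n+1)/2 = 27·28/2 = 378
Σ LCP = 0 + 1 + 3 + 2 + 1 + 2 + 1 + 0 + 1 + 4 + 2 + 1 + 1 + 2 + 1 + 2 + 0 + 2 + 1 + 2 + 1 + 1 + 0 + 2 + 2 + 1 + 1 = 37
distinct = 378 − 37 = 341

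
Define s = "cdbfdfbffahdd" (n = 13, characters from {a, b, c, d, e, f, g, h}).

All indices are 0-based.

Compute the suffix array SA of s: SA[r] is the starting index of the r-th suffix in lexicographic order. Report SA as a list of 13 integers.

sorted suffixes:
  #0 SA[0]=9  'ahdd'
  #1 SA[1]=2  'bfdfbffahdd'
  #2 SA[2]=6  'bffahdd'
  #3 SA[3]=0  'cdbfdfbffahdd'
  #4 SA[4]=12  'd'
  #5 SA[5]=1  'dbfdfbffahdd'
  #6 SA[6]=11  'dd'
  #7 SA[7]=4  'dfbffahdd'
  #8 SA[8]=8  'fahdd'
  #9 SA[9]=5  'fbffahdd'
  #10 SA[10]=3  'fdfbffahdd'
  #11 SA[11]=7  'ffahdd'
  #12 SA[12]=10  'hdd'

[9, 2, 6, 0, 12, 1, 11, 4, 8, 5, 3, 7, 10]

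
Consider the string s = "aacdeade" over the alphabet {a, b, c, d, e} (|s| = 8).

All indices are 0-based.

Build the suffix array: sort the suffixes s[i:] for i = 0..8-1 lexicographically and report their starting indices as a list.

[0, 1, 5, 2, 6, 3, 7, 4]

sorted suffixes:
  #0 SA[0]=0  'aacdeade'
  #1 SA[1]=1  'acdeade'
  #2 SA[2]=5  'ade'
  #3 SA[3]=2  'cdeade'
  #4 SA[4]=6  'de'
  #5 SA[5]=3  'deade'
  #6 SA[6]=7  'e'
  #7 SA[7]=4  'eade'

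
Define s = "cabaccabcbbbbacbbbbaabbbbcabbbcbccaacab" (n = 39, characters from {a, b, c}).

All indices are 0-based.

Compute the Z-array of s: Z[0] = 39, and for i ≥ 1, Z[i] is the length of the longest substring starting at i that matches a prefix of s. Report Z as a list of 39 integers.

Z[0]=39
i=1: fresh scan; Z[1]=0
i=2: fresh scan; Z[2]=0
i=3: fresh scan; Z[3]=0
i=4: fresh scan; Z[4]=1 extend→box=[4,5)
i=5: fresh scan; Z[5]=3 extend→box=[5,8)
i=6: min(r-i=2, Z[1]=0)=0; Z[6]=0
i=7: min(r-i=1, Z[2]=0)=0; Z[7]=0
i=8: fresh scan; Z[8]=1 extend→box=[8,9)
i=9: fresh scan; Z[9]=0
i=10: fresh scan; Z[10]=0
i=11: fresh scan; Z[11]=0
i=12: fresh scan; Z[12]=0
i=13: fresh scan; Z[13]=0
i=14: fresh scan; Z[14]=1 extend→box=[14,15)
i=15: fresh scan; Z[15]=0
i=16: fresh scan; Z[16]=0
i=17: fresh scan; Z[17]=0
i=18: fresh scan; Z[18]=0
i=19: fresh scan; Z[19]=0
i=20: fresh scan; Z[20]=0
i=21: fresh scan; Z[21]=0
i=22: fresh scan; Z[22]=0
i=23: fresh scan; Z[23]=0
i=24: fresh scan; Z[24]=0
i=25: fresh scan; Z[25]=3 extend→box=[25,28)
i=26: min(r-i=2, Z[1]=0)=0; Z[26]=0
i=27: min(r-i=1, Z[2]=0)=0; Z[27]=0
i=28: fresh scan; Z[28]=0
i=29: fresh scan; Z[29]=0
i=30: fresh scan; Z[30]=1 extend→box=[30,31)
i=31: fresh scan; Z[31]=0
i=32: fresh scan; Z[32]=1 extend→box=[32,33)
i=33: fresh scan; Z[33]=2 extend→box=[33,35)
i=34: min(r-i=1, Z[1]=0)=0; Z[34]=0
i=35: fresh scan; Z[35]=0
i=36: fresh scan; Z[36]=3 extend→box=[36,39)
i=37: min(r-i=2, Z[1]=0)=0; Z[37]=0
i=38: min(r-i=1, Z[2]=0)=0; Z[38]=0

[39, 0, 0, 0, 1, 3, 0, 0, 1, 0, 0, 0, 0, 0, 1, 0, 0, 0, 0, 0, 0, 0, 0, 0, 0, 3, 0, 0, 0, 0, 1, 0, 1, 2, 0, 0, 3, 0, 0]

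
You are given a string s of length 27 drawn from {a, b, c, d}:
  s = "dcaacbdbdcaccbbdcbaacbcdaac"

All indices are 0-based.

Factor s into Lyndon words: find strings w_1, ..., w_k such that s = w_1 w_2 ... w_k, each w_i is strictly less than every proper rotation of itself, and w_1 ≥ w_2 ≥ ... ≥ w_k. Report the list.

["d", "c", "aacbdbdcaccbbdcb", "aacbcd", "aac"]

emit factor 1: 'd' (i=0, period=1)
emit factor 2: 'c' (i=1, period=1)
emit factor 3: 'aacbdbdcaccbbdcb' (i=2, period=16)
emit factor 4: 'aacbcd' (i=18, period=6)
emit factor 5: 'aac' (i=24, period=3)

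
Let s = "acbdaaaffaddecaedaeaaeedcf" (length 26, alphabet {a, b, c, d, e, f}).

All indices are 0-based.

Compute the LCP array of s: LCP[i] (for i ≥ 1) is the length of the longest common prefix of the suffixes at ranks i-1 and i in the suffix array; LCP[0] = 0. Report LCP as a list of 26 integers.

rank | idx | suffix
   0 |   4 | aaaffaddecaedaeaaeedcf
   1 |  19 | aaeedcf
   2 |   5 | aaffaddecaedaeaaeedcf
   3 |   0 | acbdaaaffaddecaedaeaaeedcf
   4 |   9 | addecaedaeaaeedcf
   5 |  17 | aeaaeedcf
   6 |  14 | aedaeaaeedcf
   7 |  20 | aeedcf
   8 |   6 | affaddecaedaeaaeedcf
   9 |   2 | bdaaaffaddecaedaeaaeedcf
  10 |  13 | caedaeaaeedcf
  11 |   1 | cbdaaaffaddecaedaeaaeedcf
  12 |  24 | cf
  13 |   3 | daaaffaddecaedaeaaeedcf
  14 |  16 | daeaaeedcf
  15 |  23 | dcf
  16 |  10 | ddecaedaeaaeedcf
  17 |  11 | decaedaeaaeedcf
  18 |  18 | eaaeedcf
  19 |  12 | ecaedaeaaeedcf
  20 |  15 | edaeaaeedcf
  21 |  22 | edcf
  22 |  21 | eedcf
  23 |  25 | f
  24 |   8 | faddecaedaeaaeedcf
  25 |   7 | ffaddecaedaeaaeedcf

SA = [4, 19, 5, 0, 9, 17, 14, 20, 6, 2, 13, 1, 24, 3, 16, 23, 10, 11, 18, 12, 15, 22, 21, 25, 8, 7]
[i] adj suffixes → lcp
  [1] 4/19 → 2 ('aa')
  [2] 19/5 → 2 ('aa')
  [3] 5/0 → 1 ('a')
  [4] 0/9 → 1 ('a')
  [5] 9/17 → 1 ('a')
  [6] 17/14 → 2 ('ae')
  [7] 14/20 → 2 ('ae')
  [8] 20/6 → 1 ('a')
  [9] 6/2 → 0 ('')
  [10] 2/13 → 0 ('')
  [11] 13/1 → 1 ('c')
  [12] 1/24 → 1 ('c')
  [13] 24/3 → 0 ('')
  [14] 3/16 → 2 ('da')
  [15] 16/23 → 1 ('d')
  [16] 23/10 → 1 ('d')
  [17] 10/11 → 1 ('d')
  [18] 11/18 → 0 ('')
  [19] 18/12 → 1 ('e')
  [20] 12/15 → 1 ('e')
  [21] 15/22 → 2 ('ed')
  [22] 22/21 → 1 ('e')
  [23] 21/25 → 0 ('')
  [24] 25/8 → 1 ('f')
  [25] 8/7 → 1 ('f')

[0, 2, 2, 1, 1, 1, 2, 2, 1, 0, 0, 1, 1, 0, 2, 1, 1, 1, 0, 1, 1, 2, 1, 0, 1, 1]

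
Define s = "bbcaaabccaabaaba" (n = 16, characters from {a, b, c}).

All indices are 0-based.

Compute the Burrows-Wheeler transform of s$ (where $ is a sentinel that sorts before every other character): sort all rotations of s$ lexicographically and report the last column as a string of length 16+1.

rank  rotation           last
    0  $bbcaaabccaabaaba  a
    1  a$bbcaaabccaabaab  b
    2  aaabccaabaaba$bbc  c
    3  aaba$bbcaaabccaab  b
    4  aabaaba$bbcaaabcc  c
    5  aabccaabaaba$bbca  a
    6  aba$bbcaaabccaaba  a
    7  abaaba$bbcaaabcca  a
    8  abccaabaaba$bbcaa  a
    9  ba$bbcaaabccaabaa  a
   10  baaba$bbcaaabccaa  a
   11  bbcaaabccaabaaba$  $
   12  bcaaabccaabaaba$b  b
   13  bccaabaaba$bbcaaa  a
   14  caaabccaabaaba$bb  b
   15  caabaaba$bbcaaabc  c
   16  ccaabaaba$bbcaaab  b

abcbcaaaaaa$babcb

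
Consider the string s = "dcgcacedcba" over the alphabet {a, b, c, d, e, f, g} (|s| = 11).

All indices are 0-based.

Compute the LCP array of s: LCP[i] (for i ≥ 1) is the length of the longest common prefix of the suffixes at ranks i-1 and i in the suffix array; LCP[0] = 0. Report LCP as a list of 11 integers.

[0, 1, 0, 0, 1, 1, 1, 0, 2, 0, 0]

rank→(start, suffix):
  0 → (10, 'a')
  1 → (4, 'acedcba')
  2 → (9, 'ba')
  3 → (3, 'cacedcba')
  4 → (8, 'cba')
  5 → (5, 'cedcba')
  6 → (1, 'cgcacedcba')
  7 → (7, 'dcba')
  8 → (0, 'dcgcacedcba')
  9 → (6, 'edcba')
  10 → (2, 'gcacedcba')

SA = [10, 4, 9, 3, 8, 5, 1, 7, 0, 6, 2]
[i] adj suffixes → lcp
  [1] 10/4 → 1 ('a')
  [2] 4/9 → 0 ('')
  [3] 9/3 → 0 ('')
  [4] 3/8 → 1 ('c')
  [5] 8/5 → 1 ('c')
  [6] 5/1 → 1 ('c')
  [7] 1/7 → 0 ('')
  [8] 7/0 → 2 ('dc')
  [9] 0/6 → 0 ('')
  [10] 6/2 → 0 ('')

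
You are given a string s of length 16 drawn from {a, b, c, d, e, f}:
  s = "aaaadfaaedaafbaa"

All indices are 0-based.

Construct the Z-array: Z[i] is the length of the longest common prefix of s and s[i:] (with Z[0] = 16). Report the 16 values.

[16, 3, 2, 1, 0, 0, 2, 1, 0, 0, 2, 1, 0, 0, 2, 1]

Z[0]=16
i=1: outside box; Z[1]=3 extend→box=[1,4)
i=2: min(r-i=2, Z[1]=3)=2; Z[2]=2
i=3: min(r-i=1, Z[2]=2)=1; Z[3]=1
i=4: outside box; Z[4]=0
i=5: outside box; Z[5]=0
i=6: outside box; Z[6]=2 extend→box=[6,8)
i=7: min(r-i=1, Z[1]=3)=1; Z[7]=1
i=8: outside box; Z[8]=0
i=9: outside box; Z[9]=0
i=10: outside box; Z[10]=2 extend→box=[10,12)
i=11: min(r-i=1, Z[1]=3)=1; Z[11]=1
i=12: outside box; Z[12]=0
i=13: outside box; Z[13]=0
i=14: outside box; Z[14]=2 extend→box=[14,16)
i=15: min(r-i=1, Z[1]=3)=1; Z[15]=1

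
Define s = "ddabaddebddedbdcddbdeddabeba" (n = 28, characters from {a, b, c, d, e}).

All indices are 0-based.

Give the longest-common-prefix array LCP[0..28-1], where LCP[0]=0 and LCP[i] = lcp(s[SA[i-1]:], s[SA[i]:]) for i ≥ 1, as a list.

rank | idx | suffix
   0 |  27 | a
   1 |   2 | abaddebddedbdcddbdeddabeba
   2 |  23 | abeba
   3 |   4 | addebddedbdcddbdeddabeba
   4 |  26 | ba
   5 |   3 | baddebddedbdcddbdeddabeba
   6 |  13 | bdcddbdeddabeba
   7 |   8 | bddedbdcddbdeddabeba
   8 |  18 | bdeddabeba
   9 |  24 | beba
  10 |  15 | cddbdeddabeba
  11 |   1 | dabaddebddedbdcddbdeddabeba
  12 |  22 | dabeba
  13 |  12 | dbdcddbdeddabeba
  14 |  17 | dbdeddabeba
  15 |  14 | dcddbdeddabeba
  16 |   0 | ddabaddebddedbdcddbdeddabeba
  17 |  21 | ddabeba
  18 |  16 | ddbdeddabeba
  19 |   5 | ddebddedbdcddbdeddabeba
  20 |   9 | ddedbdcddbdeddabeba
  21 |   6 | debddedbdcddbdeddabeba
  22 |  10 | dedbdcddbdeddabeba
  23 |  19 | deddabeba
  24 |  25 | eba
  25 |   7 | ebddedbdcddbdeddabeba
  26 |  11 | edbdcddbdeddabeba
  27 |  20 | eddabeba

SA = [27, 2, 23, 4, 26, 3, 13, 8, 18, 24, 15, 1, 22, 12, 17, 14, 0, 21, 16, 5, 9, 6, 10, 19, 25, 7, 11, 20]
[i] adj suffixes → lcp
  [1] 27/2 → 1 ('a')
  [2] 2/23 → 2 ('ab')
  [3] 23/4 → 1 ('a')
  [4] 4/26 → 0 ('')
  [5] 26/3 → 2 ('ba')
  [6] 3/13 → 1 ('b')
  [7] 13/8 → 2 ('bd')
  [8] 8/18 → 2 ('bd')
  [9] 18/24 → 1 ('b')
  [10] 24/15 → 0 ('')
  [11] 15/1 → 0 ('')
  [12] 1/22 → 3 ('dab')
  [13] 22/12 → 1 ('d')
  [14] 12/17 → 3 ('dbd')
  [15] 17/14 → 1 ('d')
  [16] 14/0 → 1 ('d')
  [17] 0/21 → 4 ('ddab')
  [18] 21/16 → 2 ('dd')
  [19] 16/5 → 2 ('dd')
  [20] 5/9 → 3 ('dde')
  [21] 9/6 → 1 ('d')
  [22] 6/10 → 2 ('de')
  [23] 10/19 → 3 ('ded')
  [24] 19/25 → 0 ('')
  [25] 25/7 → 2 ('eb')
  [26] 7/11 → 1 ('e')
  [27] 11/20 → 2 ('ed')

[0, 1, 2, 1, 0, 2, 1, 2, 2, 1, 0, 0, 3, 1, 3, 1, 1, 4, 2, 2, 3, 1, 2, 3, 0, 2, 1, 2]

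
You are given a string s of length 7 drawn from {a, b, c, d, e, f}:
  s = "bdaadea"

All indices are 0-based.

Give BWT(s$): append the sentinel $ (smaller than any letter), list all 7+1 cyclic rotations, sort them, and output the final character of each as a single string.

rank  rotation  last
    0  $bdaadea  a
    1  a$bdaade  e
    2  aadea$bd  d
    3  adea$bda  a
    4  bdaadea$  $
    5  daadea$b  b
    6  dea$bdaa  a
    7  ea$bdaad  d

aeda$bad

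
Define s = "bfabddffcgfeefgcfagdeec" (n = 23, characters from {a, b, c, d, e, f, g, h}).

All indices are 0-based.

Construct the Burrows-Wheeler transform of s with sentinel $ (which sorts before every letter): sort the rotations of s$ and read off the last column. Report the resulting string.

rank  rotation                  last
    0  $bfabddffcgfeefgcfagdeec  c
    1  abddffcgfeefgcfagdeec$bf  f
    2  agdeec$bfabddffcgfeefgcf  f
    3  bddffcgfeefgcfagdeec$bfa  a
    4  bfabddffcgfeefgcfagdeec$  $
    5  c$bfabddffcgfeefgcfagdee  e
    6  cfagdeec$bfabddffcgfeefg  g
    7  cgfeefgcfagdeec$bfabddff  f
    8  ddffcgfeefgcfagdeec$bfab  b
    9  deec$bfabddffcgfeefgcfag  g
   10  dffcgfeefgcfagdeec$bfabd  d
   11  ec$bfabddffcgfeefgcfagde  e
   12  eec$bfabddffcgfeefgcfagd  d
   13  eefgcfagdeec$bfabddffcgf  f
   14  efgcfagdeec$bfabddffcgfe  e
   15  fabddffcgfeefgcfagdeec$b  b
   16  fagdeec$bfabddffcgfeefgc  c
   17  fcgfeefgcfagdeec$bfabddf  f
   18  feefgcfagdeec$bfabddffcg  g
   19  ffcgfeefgcfagdeec$bfabdd  d
   20  fgcfagdeec$bfabddffcgfee  e
   21  gcfagdeec$bfabddffcgfeef  f
   22  gdeec$bfabddffcgfeefgcfa  a
   23  gfeefgcfagdeec$bfabddffc  c

cffa$egfbgdedfebcfgdefac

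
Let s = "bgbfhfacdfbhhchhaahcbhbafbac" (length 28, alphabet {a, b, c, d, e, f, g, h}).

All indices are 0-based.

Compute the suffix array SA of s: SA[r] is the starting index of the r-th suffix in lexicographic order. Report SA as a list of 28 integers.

[16, 26, 6, 23, 17, 25, 22, 2, 0, 20, 10, 27, 19, 7, 13, 8, 5, 24, 9, 3, 1, 15, 21, 18, 12, 4, 14, 11]

rank→(start, suffix):
  0 → (16, 'aahcbhbafbac')
  1 → (26, 'ac')
  2 → (6, 'acdfbhhchhaahcbhbafbac')
  3 → (23, 'afbac')
  4 → (17, 'ahcbhbafbac')
  5 → (25, 'bac')
  6 → (22, 'bafbac')
  7 → (2, 'bfhfacdfbhhchhaahcbhbafbac')
  8 → (0, 'bgbfhfacdfbhhchhaahcbhbafbac')
  9 → (20, 'bhbafbac')
  10 → (10, 'bhhchhaahcbhbafbac')
  11 → (27, 'c')
  12 → (19, 'cbhbafbac')
  13 → (7, 'cdfbhhchhaahcbhbafbac')
  14 → (13, 'chhaahcbhbafbac')
  15 → (8, 'dfbhhchhaahcbhbafbac')
  16 → (5, 'facdfbhhchhaahcbhbafbac')
  17 → (24, 'fbac')
  18 → (9, 'fbhhchhaahcbhbafbac')
  19 → (3, 'fhfacdfbhhchhaahcbhbafbac')
  20 → (1, 'gbfhfacdfbhhchhaahcbhbafbac')
  21 → (15, 'haahcbhbafbac')
  22 → (21, 'hbafbac')
  23 → (18, 'hcbhbafbac')
  24 → (12, 'hchhaahcbhbafbac')
  25 → (4, 'hfacdfbhhchhaahcbhbafbac')
  26 → (14, 'hhaahcbhbafbac')
  27 → (11, 'hhchhaahcbhbafbac')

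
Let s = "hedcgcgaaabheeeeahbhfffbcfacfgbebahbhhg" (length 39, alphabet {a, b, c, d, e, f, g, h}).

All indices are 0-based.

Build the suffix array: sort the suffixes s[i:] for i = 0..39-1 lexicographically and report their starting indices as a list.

rank→(start, suffix):
  0 → (7, 'aaabheeeeahbhfffbcfacfgbebahbhhg')
  1 → (8, 'aabheeeeahbhfffbcfacfgbebahbhhg')
  2 → (9, 'abheeeeahbhfffbcfacfgbebahbhhg')
  3 → (26, 'acfgbebahbhhg')
  4 → (16, 'ahbhfffbcfacfgbebahbhhg')
  5 → (33, 'ahbhhg')
  6 → (32, 'bahbhhg')
  7 → (23, 'bcfacfgbebahbhhg')
  8 → (30, 'bebahbhhg')
  9 → (10, 'bheeeeahbhfffbcfacfgbebahbhhg')
  10 → (18, 'bhfffbcfacfgbebahbhhg')
  11 → (35, 'bhhg')
  12 → (24, 'cfacfgbebahbhhg')
  13 → (27, 'cfgbebahbhhg')
  14 → (5, 'cgaaabheeeeahbhfffbcfacfgbebahbhhg')
  15 → (3, 'cgcgaaabheeeeahbhfffbcfacfgbebahbhhg')
  16 → (2, 'dcgcgaaabheeeeahbhfffbcfacfgbebahbhhg')
  17 → (15, 'eahbhfffbcfacfgbebahbhhg')
  18 → (31, 'ebahbhhg')
  19 → (1, 'edcgcgaaabheeeeahbhfffbcfacfgbebahbhhg')
  20 → (14, 'eeahbhfffbcfacfgbebahbhhg')
  21 → (13, 'eeeahbhfffbcfacfgbebahbhhg')
  22 → (12, 'eeeeahbhfffbcfacfgbebahbhhg')
  23 → (25, 'facfgbebahbhhg')
  24 → (22, 'fbcfacfgbebahbhhg')
  25 → (21, 'ffbcfacfgbebahbhhg')
  26 → (20, 'fffbcfacfgbebahbhhg')
  27 → (28, 'fgbebahbhhg')
  28 → (38, 'g')
  29 → (6, 'gaaabheeeeahbhfffbcfacfgbebahbhhg')
  30 → (29, 'gbebahbhhg')
  31 → (4, 'gcgaaabheeeeahbhfffbcfacfgbebahbhhg')
  32 → (17, 'hbhfffbcfacfgbebahbhhg')
  33 → (34, 'hbhhg')
  34 → (0, 'hedcgcgaaabheeeeahbhfffbcfacfgbebahbhhg')
  35 → (11, 'heeeeahbhfffbcfacfgbebahbhhg')
  36 → (19, 'hfffbcfacfgbebahbhhg')
  37 → (37, 'hg')
  38 → (36, 'hhg')

[7, 8, 9, 26, 16, 33, 32, 23, 30, 10, 18, 35, 24, 27, 5, 3, 2, 15, 31, 1, 14, 13, 12, 25, 22, 21, 20, 28, 38, 6, 29, 4, 17, 34, 0, 11, 19, 37, 36]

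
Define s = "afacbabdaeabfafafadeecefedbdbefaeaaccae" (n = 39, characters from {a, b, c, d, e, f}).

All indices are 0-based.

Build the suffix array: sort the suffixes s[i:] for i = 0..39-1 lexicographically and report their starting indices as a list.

[33, 5, 10, 2, 34, 17, 37, 31, 8, 0, 15, 13, 4, 6, 26, 28, 11, 36, 3, 35, 21, 7, 25, 27, 18, 38, 32, 9, 20, 24, 19, 29, 22, 1, 16, 30, 14, 12, 23]

rank | idx | suffix
   0 |  33 | aaccae
   1 |   5 | abdaeabfafafadeecefedbdbefaeaaccae
   2 |  10 | abfafafadeecefedbdbefaeaaccae
   3 |   2 | acbabdaeabfafafadeecefedbdbefaeaaccae
   4 |  34 | accae
   5 |  17 | adeecefedbdbefaeaaccae
   6 |  37 | ae
   7 |  31 | aeaaccae
   8 |   8 | aeabfafafadeecefedbdbefaeaaccae
   9 |   0 | afacbabdaeabfafafadeecefedbdbefaeaaccae
  10 |  15 | afadeecefedbdbefaeaaccae
  11 |  13 | afafadeecefedbdbefaeaaccae
  12 |   4 | babdaeabfafafadeecefedbdbefaeaaccae
  13 |   6 | bdaeabfafafadeecefedbdbefaeaaccae
  14 |  26 | bdbefaeaaccae
  15 |  28 | befaeaaccae
  16 |  11 | bfafafadeecefedbdbefaeaaccae
  17 |  36 | cae
  18 |   3 | cbabdaeabfafafadeecefedbdbefaeaaccae
  19 |  35 | ccae
  20 |  21 | cefedbdbefaeaaccae
  21 |   7 | daeabfafafadeecefedbdbefaeaaccae
  22 |  25 | dbdbefaeaaccae
  23 |  27 | dbefaeaaccae
  24 |  18 | deecefedbdbefaeaaccae
  25 |  38 | e
  26 |  32 | eaaccae
  27 |   9 | eabfafafadeecefedbdbefaeaaccae
  28 |  20 | ecefedbdbefaeaaccae
  29 |  24 | edbdbefaeaaccae
  30 |  19 | eecefedbdbefaeaaccae
  31 |  29 | efaeaaccae
  32 |  22 | efedbdbefaeaaccae
  33 |   1 | facbabdaeabfafafadeecefedbdbefaeaaccae
  34 |  16 | fadeecefedbdbefaeaaccae
  35 |  30 | faeaaccae
  36 |  14 | fafadeecefedbdbefaeaaccae
  37 |  12 | fafafadeecefedbdbefaeaaccae
  38 |  23 | fedbdbefaeaaccae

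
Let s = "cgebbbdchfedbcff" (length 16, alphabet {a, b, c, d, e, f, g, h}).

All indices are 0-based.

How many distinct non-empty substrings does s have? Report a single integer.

126

rank | idx | suffix
   0 |   3 | bbbdchfedbcff
   1 |   4 | bbdchfedbcff
   2 |  12 | bcff
   3 |   5 | bdchfedbcff
   4 |  13 | cff
   5 |   0 | cgebbbdchfedbcff
   6 |   7 | chfedbcff
   7 |  11 | dbcff
   8 |   6 | dchfedbcff
   9 |   2 | ebbbdchfedbcff
  10 |  10 | edbcff
  11 |  15 | f
  12 |   9 | fedbcff
  13 |  14 | ff
  14 |   1 | gebbbdchfedbcff
  15 |   8 | hfedbcff

SA = [3, 4, 12, 5, 13, 0, 7, 11, 6, 2, 10, 15, 9, 14, 1, 8]
[i] adj suffixes → lcp
  [1] 3/4 → 2 ('bb')
  [2] 4/12 → 1 ('b')
  [3] 12/5 → 1 ('b')
  [4] 5/13 → 0 ('')
  [5] 13/0 → 1 ('c')
  [6] 0/7 → 1 ('c')
  [7] 7/11 → 0 ('')
  [8] 11/6 → 1 ('d')
  [9] 6/2 → 0 ('')
  [10] 2/10 → 1 ('e')
  [11] 10/15 → 0 ('')
  [12] 15/9 → 1 ('f')
  [13] 9/14 → 1 ('f')
  [14] 14/1 → 0 ('')
  [15] 1/8 → 0 ('')

n(n+1)/2 = 16·17/2 = 136
Σ LCP = 0 + 2 + 1 + 1 + 0 + 1 + 1 + 0 + 1 + 0 + 1 + 0 + 1 + 1 + 0 + 0 = 10
distinct = 136 − 10 = 126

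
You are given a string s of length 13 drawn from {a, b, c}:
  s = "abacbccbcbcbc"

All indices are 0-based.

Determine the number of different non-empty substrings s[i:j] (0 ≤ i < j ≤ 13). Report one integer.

68

rank→(start, suffix):
  0 → (0, 'abacbccbcbcbc')
  1 → (2, 'acbccbcbcbc')
  2 → (1, 'bacbccbcbcbc')
  3 → (11, 'bc')
  4 → (9, 'bcbc')
  5 → (7, 'bcbcbc')
  6 → (4, 'bccbcbcbc')
  7 → (12, 'c')
  8 → (10, 'cbc')
  9 → (8, 'cbcbc')
  10 → (6, 'cbcbcbc')
  11 → (3, 'cbccbcbcbc')
  12 → (5, 'ccbcbcbc')

SA = [0, 2, 1, 11, 9, 7, 4, 12, 10, 8, 6, 3, 5]
[i] adj suffixes → lcp
  [1] 0/2 → 1 ('a')
  [2] 2/1 → 0 ('')
  [3] 1/11 → 1 ('b')
  [4] 11/9 → 2 ('bc')
  [5] 9/7 → 4 ('bcbc')
  [6] 7/4 → 2 ('bc')
  [7] 4/12 → 0 ('')
  [8] 12/10 → 1 ('c')
  [9] 10/8 → 3 ('cbc')
  [10] 8/6 → 5 ('cbcbc')
  [11] 6/3 → 3 ('cbc')
  [12] 3/5 → 1 ('c')

n(n+1)/2 = 13·14/2 = 91
Σ LCP = 0 + 1 + 0 + 1 + 2 + 4 + 2 + 0 + 1 + 3 + 5 + 3 + 1 = 23
distinct = 91 − 23 = 68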